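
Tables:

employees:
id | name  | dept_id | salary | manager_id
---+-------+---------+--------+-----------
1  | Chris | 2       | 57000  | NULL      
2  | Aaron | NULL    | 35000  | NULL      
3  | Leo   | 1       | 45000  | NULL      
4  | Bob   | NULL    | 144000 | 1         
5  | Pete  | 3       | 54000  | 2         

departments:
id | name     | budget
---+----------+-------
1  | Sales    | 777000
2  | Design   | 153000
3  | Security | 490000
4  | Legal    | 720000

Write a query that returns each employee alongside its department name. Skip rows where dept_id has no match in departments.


INNER JOIN keeps only employees rows whose dept_id matches an id in departments. Walk through each employee:
  - employee 1 (Chris): dept_id=2 -> matches Design
  - employee 2 (Aaron): dept_id=NULL, no match -> dropped
  - employee 3 (Leo): dept_id=1 -> matches Sales
  - employee 4 (Bob): dept_id=NULL, no match -> dropped
  - employee 5 (Pete): dept_id=3 -> matches Security
So 2 of 5 rows are dropped.

SQL:
SELECT a.name, b.name AS department
FROM employees a
INNER JOIN departments b ON a.dept_id = b.id

Result:
name  | department
------+-----------
Chris | Design    
Leo   | Sales     
Pete  | Security  


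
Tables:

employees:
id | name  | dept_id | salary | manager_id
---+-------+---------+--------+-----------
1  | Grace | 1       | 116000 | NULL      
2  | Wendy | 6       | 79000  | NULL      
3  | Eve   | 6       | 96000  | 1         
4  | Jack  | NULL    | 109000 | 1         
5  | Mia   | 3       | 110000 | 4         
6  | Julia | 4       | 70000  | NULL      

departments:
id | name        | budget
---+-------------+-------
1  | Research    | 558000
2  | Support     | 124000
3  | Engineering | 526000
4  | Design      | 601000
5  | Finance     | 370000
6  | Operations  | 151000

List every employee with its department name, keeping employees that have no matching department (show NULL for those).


LEFT JOIN keeps every row from employees (the left table); where dept_id has no match in departments, the department columns become NULL. Walk through each employee:
  - employee 1 (Grace): dept_id=1 -> matches Research
  - employee 2 (Wendy): dept_id=6 -> matches Operations
  - employee 3 (Eve): dept_id=6 -> matches Operations
  - employee 4 (Jack): dept_id=NULL, no match -> kept with NULL
  - employee 5 (Mia): dept_id=3 -> matches Engineering
  - employee 6 (Julia): dept_id=4 -> matches Design
All 6 rows appear; 1 has NULL department.

SQL:
SELECT a.name, b.name AS department
FROM employees a
LEFT JOIN departments b ON a.dept_id = b.id

Result:
name  | department 
------+------------
Grace | Research   
Wendy | Operations 
Eve   | Operations 
Jack  | NULL       
Mia   | Engineering
Julia | Design     


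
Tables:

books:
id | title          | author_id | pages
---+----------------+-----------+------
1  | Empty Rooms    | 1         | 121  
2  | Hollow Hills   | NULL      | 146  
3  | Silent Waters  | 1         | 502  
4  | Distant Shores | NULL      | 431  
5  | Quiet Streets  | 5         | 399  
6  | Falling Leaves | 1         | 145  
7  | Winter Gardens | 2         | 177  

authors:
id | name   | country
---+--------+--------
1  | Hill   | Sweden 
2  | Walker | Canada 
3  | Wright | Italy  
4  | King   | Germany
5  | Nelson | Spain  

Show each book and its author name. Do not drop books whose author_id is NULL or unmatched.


LEFT JOIN keeps every row from books (the left table); where author_id has no match in authors, the author columns become NULL. Walk through each book:
  - book 1 (Empty Rooms): author_id=1 -> matches Hill
  - book 2 (Hollow Hills): author_id=NULL, no match -> kept with NULL
  - book 3 (Silent Waters): author_id=1 -> matches Hill
  - book 4 (Distant Shores): author_id=NULL, no match -> kept with NULL
  - book 5 (Quiet Streets): author_id=5 -> matches Nelson
  - book 6 (Falling Leaves): author_id=1 -> matches Hill
  - book 7 (Winter Gardens): author_id=2 -> matches Walker
All 7 rows appear; 2 have NULL author.

SQL:
SELECT a.title, b.name AS author
FROM books a
LEFT JOIN authors b ON a.author_id = b.id

Result:
title          | author
---------------+-------
Empty Rooms    | Hill  
Hollow Hills   | NULL  
Silent Waters  | Hill  
Distant Shores | NULL  
Quiet Streets  | Nelson
Falling Leaves | Hill  
Winter Gardens | Walker


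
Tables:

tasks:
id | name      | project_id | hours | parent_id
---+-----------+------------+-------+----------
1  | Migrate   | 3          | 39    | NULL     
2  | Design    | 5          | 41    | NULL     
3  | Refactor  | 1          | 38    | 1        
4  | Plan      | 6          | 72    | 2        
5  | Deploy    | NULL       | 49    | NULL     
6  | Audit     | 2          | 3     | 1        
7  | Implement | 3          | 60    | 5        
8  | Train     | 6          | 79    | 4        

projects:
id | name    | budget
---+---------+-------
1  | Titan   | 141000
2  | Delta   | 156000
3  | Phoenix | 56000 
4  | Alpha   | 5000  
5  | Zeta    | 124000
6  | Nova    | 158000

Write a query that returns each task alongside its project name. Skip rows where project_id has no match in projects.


INNER JOIN keeps only tasks rows whose project_id matches an id in projects. Walk through each task:
  - task 1 (Migrate): project_id=3 -> matches Phoenix
  - task 2 (Design): project_id=5 -> matches Zeta
  - task 3 (Refactor): project_id=1 -> matches Titan
  - task 4 (Plan): project_id=6 -> matches Nova
  - task 5 (Deploy): project_id=NULL, no match -> dropped
  - task 6 (Audit): project_id=2 -> matches Delta
  - task 7 (Implement): project_id=3 -> matches Phoenix
  - task 8 (Train): project_id=6 -> matches Nova
So 1 of 8 rows is dropped.

SQL:
SELECT a.name, b.name AS project
FROM tasks a
INNER JOIN projects b ON a.project_id = b.id

Result:
name      | project
----------+--------
Migrate   | Phoenix
Design    | Zeta   
Refactor  | Titan  
Plan      | Nova   
Audit     | Delta  
Implement | Phoenix
Train     | Nova   


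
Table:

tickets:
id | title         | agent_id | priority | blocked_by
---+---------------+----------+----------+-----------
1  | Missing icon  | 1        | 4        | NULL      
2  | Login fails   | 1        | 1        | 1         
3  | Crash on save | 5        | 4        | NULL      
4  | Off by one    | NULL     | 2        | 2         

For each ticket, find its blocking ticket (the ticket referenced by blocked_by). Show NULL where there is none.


This is a self-join: tickets is joined to a second copy of itself, matching each row's blocked_by to another row's id. Use LEFT JOIN so rows with blocked_by=NULL are kept.
  - ticket 1 (Missing icon): blocked_by=NULL -> NULL
  - ticket 2 (Login fails): blocked_by=1 -> Missing icon
  - ticket 3 (Crash on save): blocked_by=NULL -> NULL
  - ticket 4 (Off by one): blocked_by=2 -> Login fails

SQL:
SELECT a.title AS item, b.title AS blocked_by
FROM tickets a
LEFT JOIN tickets b ON a.blocked_by = b.id

Result:
item          | blocked_by  
--------------+-------------
Missing icon  | NULL        
Login fails   | Missing icon
Crash on save | NULL        
Off by one    | Login fails 


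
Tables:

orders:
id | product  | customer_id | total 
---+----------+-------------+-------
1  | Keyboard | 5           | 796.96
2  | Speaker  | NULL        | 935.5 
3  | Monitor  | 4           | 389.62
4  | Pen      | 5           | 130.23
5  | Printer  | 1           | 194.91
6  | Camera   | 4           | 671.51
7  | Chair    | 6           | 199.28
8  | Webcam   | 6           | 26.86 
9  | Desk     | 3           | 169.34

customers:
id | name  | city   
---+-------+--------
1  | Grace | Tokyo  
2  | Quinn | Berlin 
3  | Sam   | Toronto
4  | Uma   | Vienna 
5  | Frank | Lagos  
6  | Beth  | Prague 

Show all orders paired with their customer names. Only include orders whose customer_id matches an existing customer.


INNER JOIN keeps only orders rows whose customer_id matches an id in customers. Walk through each order:
  - order 1 (Keyboard): customer_id=5 -> matches Frank
  - order 2 (Speaker): customer_id=NULL, no match -> dropped
  - order 3 (Monitor): customer_id=4 -> matches Uma
  - order 4 (Pen): customer_id=5 -> matches Frank
  - order 5 (Printer): customer_id=1 -> matches Grace
  - order 6 (Camera): customer_id=4 -> matches Uma
  - order 7 (Chair): customer_id=6 -> matches Beth
  - order 8 (Webcam): customer_id=6 -> matches Beth
  - order 9 (Desk): customer_id=3 -> matches Sam
So 1 of 9 rows is dropped.

SQL:
SELECT a.product, b.name AS customer
FROM orders a
INNER JOIN customers b ON a.customer_id = b.id

Result:
product  | customer
---------+---------
Keyboard | Frank   
Monitor  | Uma     
Pen      | Frank   
Printer  | Grace   
Camera   | Uma     
Chair    | Beth    
Webcam   | Beth    
Desk     | Sam     


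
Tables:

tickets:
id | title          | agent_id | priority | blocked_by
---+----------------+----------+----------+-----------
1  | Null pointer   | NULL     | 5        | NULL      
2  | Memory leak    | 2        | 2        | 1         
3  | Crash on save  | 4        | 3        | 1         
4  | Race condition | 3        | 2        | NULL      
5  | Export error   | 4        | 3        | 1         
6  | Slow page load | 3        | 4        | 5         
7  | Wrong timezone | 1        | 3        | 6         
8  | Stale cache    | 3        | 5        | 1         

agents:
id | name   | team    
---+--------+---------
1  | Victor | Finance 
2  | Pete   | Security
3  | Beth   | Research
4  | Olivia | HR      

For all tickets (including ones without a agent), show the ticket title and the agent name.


LEFT JOIN keeps every row from tickets (the left table); where agent_id has no match in agents, the agent columns become NULL. Walk through each ticket:
  - ticket 1 (Null pointer): agent_id=NULL, no match -> kept with NULL
  - ticket 2 (Memory leak): agent_id=2 -> matches Pete
  - ticket 3 (Crash on save): agent_id=4 -> matches Olivia
  - ticket 4 (Race condition): agent_id=3 -> matches Beth
  - ticket 5 (Export error): agent_id=4 -> matches Olivia
  - ticket 6 (Slow page load): agent_id=3 -> matches Beth
  - ticket 7 (Wrong timezone): agent_id=1 -> matches Victor
  - ticket 8 (Stale cache): agent_id=3 -> matches Beth
All 8 rows appear; 1 has NULL agent.

SQL:
SELECT a.title, b.name AS agent
FROM tickets a
LEFT JOIN agents b ON a.agent_id = b.id

Result:
title          | agent 
---------------+-------
Null pointer   | NULL  
Memory leak    | Pete  
Crash on save  | Olivia
Race condition | Beth  
Export error   | Olivia
Slow page load | Beth  
Wrong timezone | Victor
Stale cache    | Beth  


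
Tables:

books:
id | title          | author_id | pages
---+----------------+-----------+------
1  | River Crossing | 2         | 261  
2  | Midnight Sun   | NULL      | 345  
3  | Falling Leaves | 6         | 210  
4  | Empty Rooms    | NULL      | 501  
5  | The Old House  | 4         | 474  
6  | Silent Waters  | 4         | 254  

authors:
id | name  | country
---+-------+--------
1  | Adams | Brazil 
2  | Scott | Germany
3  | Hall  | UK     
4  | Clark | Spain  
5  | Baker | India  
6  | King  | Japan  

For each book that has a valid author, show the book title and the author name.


INNER JOIN keeps only books rows whose author_id matches an id in authors. Walk through each book:
  - book 1 (River Crossing): author_id=2 -> matches Scott
  - book 2 (Midnight Sun): author_id=NULL, no match -> dropped
  - book 3 (Falling Leaves): author_id=6 -> matches King
  - book 4 (Empty Rooms): author_id=NULL, no match -> dropped
  - book 5 (The Old House): author_id=4 -> matches Clark
  - book 6 (Silent Waters): author_id=4 -> matches Clark
So 2 of 6 rows are dropped.

SQL:
SELECT a.title, b.name AS author
FROM books a
INNER JOIN authors b ON a.author_id = b.id

Result:
title          | author
---------------+-------
River Crossing | Scott 
Falling Leaves | King  
The Old House  | Clark 
Silent Waters  | Clark 


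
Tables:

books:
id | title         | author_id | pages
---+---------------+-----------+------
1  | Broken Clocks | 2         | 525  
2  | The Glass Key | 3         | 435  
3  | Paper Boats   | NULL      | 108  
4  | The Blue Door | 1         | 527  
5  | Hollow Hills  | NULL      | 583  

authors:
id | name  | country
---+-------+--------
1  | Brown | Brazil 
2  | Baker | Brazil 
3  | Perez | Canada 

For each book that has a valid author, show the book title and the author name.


INNER JOIN keeps only books rows whose author_id matches an id in authors. Walk through each book:
  - book 1 (Broken Clocks): author_id=2 -> matches Baker
  - book 2 (The Glass Key): author_id=3 -> matches Perez
  - book 3 (Paper Boats): author_id=NULL, no match -> dropped
  - book 4 (The Blue Door): author_id=1 -> matches Brown
  - book 5 (Hollow Hills): author_id=NULL, no match -> dropped
So 2 of 5 rows are dropped.

SQL:
SELECT a.title, b.name AS author
FROM books a
INNER JOIN authors b ON a.author_id = b.id

Result:
title         | author
--------------+-------
Broken Clocks | Baker 
The Glass Key | Perez 
The Blue Door | Brown 


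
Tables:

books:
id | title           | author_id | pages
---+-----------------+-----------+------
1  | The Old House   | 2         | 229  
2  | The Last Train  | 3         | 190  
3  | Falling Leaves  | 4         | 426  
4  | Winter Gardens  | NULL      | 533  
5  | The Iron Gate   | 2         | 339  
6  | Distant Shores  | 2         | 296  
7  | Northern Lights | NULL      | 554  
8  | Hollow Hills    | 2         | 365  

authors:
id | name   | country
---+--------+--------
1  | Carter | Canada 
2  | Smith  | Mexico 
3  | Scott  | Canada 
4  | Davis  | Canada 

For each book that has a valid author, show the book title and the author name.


INNER JOIN keeps only books rows whose author_id matches an id in authors. Walk through each book:
  - book 1 (The Old House): author_id=2 -> matches Smith
  - book 2 (The Last Train): author_id=3 -> matches Scott
  - book 3 (Falling Leaves): author_id=4 -> matches Davis
  - book 4 (Winter Gardens): author_id=NULL, no match -> dropped
  - book 5 (The Iron Gate): author_id=2 -> matches Smith
  - book 6 (Distant Shores): author_id=2 -> matches Smith
  - book 7 (Northern Lights): author_id=NULL, no match -> dropped
  - book 8 (Hollow Hills): author_id=2 -> matches Smith
So 2 of 8 rows are dropped.

SQL:
SELECT a.title, b.name AS author
FROM books a
INNER JOIN authors b ON a.author_id = b.id

Result:
title          | author
---------------+-------
The Old House  | Smith 
The Last Train | Scott 
Falling Leaves | Davis 
The Iron Gate  | Smith 
Distant Shores | Smith 
Hollow Hills   | Smith 


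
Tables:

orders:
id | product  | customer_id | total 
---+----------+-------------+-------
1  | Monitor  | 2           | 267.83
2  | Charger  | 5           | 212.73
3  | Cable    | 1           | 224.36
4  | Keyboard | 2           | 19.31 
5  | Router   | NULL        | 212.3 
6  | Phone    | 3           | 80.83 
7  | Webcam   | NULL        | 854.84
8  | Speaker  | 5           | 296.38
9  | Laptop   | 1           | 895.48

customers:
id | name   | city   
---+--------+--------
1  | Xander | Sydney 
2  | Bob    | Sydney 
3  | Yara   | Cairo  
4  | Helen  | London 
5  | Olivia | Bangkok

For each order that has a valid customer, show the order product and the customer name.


INNER JOIN keeps only orders rows whose customer_id matches an id in customers. Walk through each order:
  - order 1 (Monitor): customer_id=2 -> matches Bob
  - order 2 (Charger): customer_id=5 -> matches Olivia
  - order 3 (Cable): customer_id=1 -> matches Xander
  - order 4 (Keyboard): customer_id=2 -> matches Bob
  - order 5 (Router): customer_id=NULL, no match -> dropped
  - order 6 (Phone): customer_id=3 -> matches Yara
  - order 7 (Webcam): customer_id=NULL, no match -> dropped
  - order 8 (Speaker): customer_id=5 -> matches Olivia
  - order 9 (Laptop): customer_id=1 -> matches Xander
So 2 of 9 rows are dropped.

SQL:
SELECT a.product, b.name AS customer
FROM orders a
INNER JOIN customers b ON a.customer_id = b.id

Result:
product  | customer
---------+---------
Monitor  | Bob     
Charger  | Olivia  
Cable    | Xander  
Keyboard | Bob     
Phone    | Yara    
Speaker  | Olivia  
Laptop   | Xander  


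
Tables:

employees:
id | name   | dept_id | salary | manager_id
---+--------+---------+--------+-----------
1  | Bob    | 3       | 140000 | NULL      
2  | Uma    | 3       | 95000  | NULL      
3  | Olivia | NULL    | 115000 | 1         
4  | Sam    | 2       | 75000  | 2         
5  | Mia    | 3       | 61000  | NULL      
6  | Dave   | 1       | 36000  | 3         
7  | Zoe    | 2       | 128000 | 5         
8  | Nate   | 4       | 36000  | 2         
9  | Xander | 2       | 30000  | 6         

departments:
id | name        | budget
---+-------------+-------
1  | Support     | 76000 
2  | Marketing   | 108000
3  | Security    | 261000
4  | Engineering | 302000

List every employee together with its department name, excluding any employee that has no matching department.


INNER JOIN keeps only employees rows whose dept_id matches an id in departments. Walk through each employee:
  - employee 1 (Bob): dept_id=3 -> matches Security
  - employee 2 (Uma): dept_id=3 -> matches Security
  - employee 3 (Olivia): dept_id=NULL, no match -> dropped
  - employee 4 (Sam): dept_id=2 -> matches Marketing
  - employee 5 (Mia): dept_id=3 -> matches Security
  - employee 6 (Dave): dept_id=1 -> matches Support
  - employee 7 (Zoe): dept_id=2 -> matches Marketing
  - employee 8 (Nate): dept_id=4 -> matches Engineering
  - employee 9 (Xander): dept_id=2 -> matches Marketing
So 1 of 9 rows is dropped.

SQL:
SELECT a.name, b.name AS department
FROM employees a
INNER JOIN departments b ON a.dept_id = b.id

Result:
name   | department 
-------+------------
Bob    | Security   
Uma    | Security   
Sam    | Marketing  
Mia    | Security   
Dave   | Support    
Zoe    | Marketing  
Nate   | Engineering
Xander | Marketing  


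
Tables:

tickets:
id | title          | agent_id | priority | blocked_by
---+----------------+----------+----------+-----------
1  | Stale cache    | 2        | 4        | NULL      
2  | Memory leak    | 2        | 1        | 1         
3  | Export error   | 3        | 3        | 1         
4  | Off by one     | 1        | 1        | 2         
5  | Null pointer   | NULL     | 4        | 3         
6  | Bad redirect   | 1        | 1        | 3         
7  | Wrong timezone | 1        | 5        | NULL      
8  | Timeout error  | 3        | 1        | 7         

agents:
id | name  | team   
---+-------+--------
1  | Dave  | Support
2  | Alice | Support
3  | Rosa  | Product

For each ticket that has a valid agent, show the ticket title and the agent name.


INNER JOIN keeps only tickets rows whose agent_id matches an id in agents. Walk through each ticket:
  - ticket 1 (Stale cache): agent_id=2 -> matches Alice
  - ticket 2 (Memory leak): agent_id=2 -> matches Alice
  - ticket 3 (Export error): agent_id=3 -> matches Rosa
  - ticket 4 (Off by one): agent_id=1 -> matches Dave
  - ticket 5 (Null pointer): agent_id=NULL, no match -> dropped
  - ticket 6 (Bad redirect): agent_id=1 -> matches Dave
  - ticket 7 (Wrong timezone): agent_id=1 -> matches Dave
  - ticket 8 (Timeout error): agent_id=3 -> matches Rosa
So 1 of 8 rows is dropped.

SQL:
SELECT a.title, b.name AS agent
FROM tickets a
INNER JOIN agents b ON a.agent_id = b.id

Result:
title          | agent
---------------+------
Stale cache    | Alice
Memory leak    | Alice
Export error   | Rosa 
Off by one     | Dave 
Bad redirect   | Dave 
Wrong timezone | Dave 
Timeout error  | Rosa 


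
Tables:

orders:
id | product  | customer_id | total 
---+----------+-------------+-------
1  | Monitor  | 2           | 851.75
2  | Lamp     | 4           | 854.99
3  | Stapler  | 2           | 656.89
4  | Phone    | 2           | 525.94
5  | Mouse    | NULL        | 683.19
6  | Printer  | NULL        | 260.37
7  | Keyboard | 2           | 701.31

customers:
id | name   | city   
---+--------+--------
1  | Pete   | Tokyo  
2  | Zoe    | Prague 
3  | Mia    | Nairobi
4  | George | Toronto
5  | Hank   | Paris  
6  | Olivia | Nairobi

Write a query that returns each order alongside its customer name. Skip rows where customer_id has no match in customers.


INNER JOIN keeps only orders rows whose customer_id matches an id in customers. Walk through each order:
  - order 1 (Monitor): customer_id=2 -> matches Zoe
  - order 2 (Lamp): customer_id=4 -> matches George
  - order 3 (Stapler): customer_id=2 -> matches Zoe
  - order 4 (Phone): customer_id=2 -> matches Zoe
  - order 5 (Mouse): customer_id=NULL, no match -> dropped
  - order 6 (Printer): customer_id=NULL, no match -> dropped
  - order 7 (Keyboard): customer_id=2 -> matches Zoe
So 2 of 7 rows are dropped.

SQL:
SELECT a.product, b.name AS customer
FROM orders a
INNER JOIN customers b ON a.customer_id = b.id

Result:
product  | customer
---------+---------
Monitor  | Zoe     
Lamp     | George  
Stapler  | Zoe     
Phone    | Zoe     
Keyboard | Zoe     


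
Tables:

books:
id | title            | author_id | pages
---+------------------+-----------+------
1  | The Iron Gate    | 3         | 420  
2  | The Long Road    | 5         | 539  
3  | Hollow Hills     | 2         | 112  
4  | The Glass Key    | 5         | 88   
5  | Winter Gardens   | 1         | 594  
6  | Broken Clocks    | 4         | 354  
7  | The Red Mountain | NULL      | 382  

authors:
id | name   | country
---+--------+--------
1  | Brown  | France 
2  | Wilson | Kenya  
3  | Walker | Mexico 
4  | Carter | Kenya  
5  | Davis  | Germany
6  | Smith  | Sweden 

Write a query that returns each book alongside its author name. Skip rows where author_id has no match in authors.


INNER JOIN keeps only books rows whose author_id matches an id in authors. Walk through each book:
  - book 1 (The Iron Gate): author_id=3 -> matches Walker
  - book 2 (The Long Road): author_id=5 -> matches Davis
  - book 3 (Hollow Hills): author_id=2 -> matches Wilson
  - book 4 (The Glass Key): author_id=5 -> matches Davis
  - book 5 (Winter Gardens): author_id=1 -> matches Brown
  - book 6 (Broken Clocks): author_id=4 -> matches Carter
  - book 7 (The Red Mountain): author_id=NULL, no match -> dropped
So 1 of 7 rows is dropped.

SQL:
SELECT a.title, b.name AS author
FROM books a
INNER JOIN authors b ON a.author_id = b.id

Result:
title          | author
---------------+-------
The Iron Gate  | Walker
The Long Road  | Davis 
Hollow Hills   | Wilson
The Glass Key  | Davis 
Winter Gardens | Brown 
Broken Clocks  | Carter


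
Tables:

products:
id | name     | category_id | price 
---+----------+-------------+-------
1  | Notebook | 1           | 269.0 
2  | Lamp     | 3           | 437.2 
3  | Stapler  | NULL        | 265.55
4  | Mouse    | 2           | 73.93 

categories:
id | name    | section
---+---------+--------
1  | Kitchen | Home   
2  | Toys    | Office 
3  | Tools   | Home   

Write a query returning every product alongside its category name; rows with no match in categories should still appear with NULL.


LEFT JOIN keeps every row from products (the left table); where category_id has no match in categories, the category columns become NULL. Walk through each product:
  - product 1 (Notebook): category_id=1 -> matches Kitchen
  - product 2 (Lamp): category_id=3 -> matches Tools
  - product 3 (Stapler): category_id=NULL, no match -> kept with NULL
  - product 4 (Mouse): category_id=2 -> matches Toys
All 4 rows appear; 1 has NULL category.

SQL:
SELECT a.name, b.name AS category
FROM products a
LEFT JOIN categories b ON a.category_id = b.id

Result:
name     | category
---------+---------
Notebook | Kitchen 
Lamp     | Tools   
Stapler  | NULL    
Mouse    | Toys    


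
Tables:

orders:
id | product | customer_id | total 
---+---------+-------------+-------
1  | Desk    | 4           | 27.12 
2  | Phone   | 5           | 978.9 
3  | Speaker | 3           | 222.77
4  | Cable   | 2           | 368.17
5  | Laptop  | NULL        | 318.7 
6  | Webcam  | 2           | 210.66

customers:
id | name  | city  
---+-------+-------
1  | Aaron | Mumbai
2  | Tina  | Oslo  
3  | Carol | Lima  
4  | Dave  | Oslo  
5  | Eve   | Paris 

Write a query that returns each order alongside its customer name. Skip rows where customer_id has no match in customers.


INNER JOIN keeps only orders rows whose customer_id matches an id in customers. Walk through each order:
  - order 1 (Desk): customer_id=4 -> matches Dave
  - order 2 (Phone): customer_id=5 -> matches Eve
  - order 3 (Speaker): customer_id=3 -> matches Carol
  - order 4 (Cable): customer_id=2 -> matches Tina
  - order 5 (Laptop): customer_id=NULL, no match -> dropped
  - order 6 (Webcam): customer_id=2 -> matches Tina
So 1 of 6 rows is dropped.

SQL:
SELECT a.product, b.name AS customer
FROM orders a
INNER JOIN customers b ON a.customer_id = b.id

Result:
product | customer
--------+---------
Desk    | Dave    
Phone   | Eve     
Speaker | Carol   
Cable   | Tina    
Webcam  | Tina    


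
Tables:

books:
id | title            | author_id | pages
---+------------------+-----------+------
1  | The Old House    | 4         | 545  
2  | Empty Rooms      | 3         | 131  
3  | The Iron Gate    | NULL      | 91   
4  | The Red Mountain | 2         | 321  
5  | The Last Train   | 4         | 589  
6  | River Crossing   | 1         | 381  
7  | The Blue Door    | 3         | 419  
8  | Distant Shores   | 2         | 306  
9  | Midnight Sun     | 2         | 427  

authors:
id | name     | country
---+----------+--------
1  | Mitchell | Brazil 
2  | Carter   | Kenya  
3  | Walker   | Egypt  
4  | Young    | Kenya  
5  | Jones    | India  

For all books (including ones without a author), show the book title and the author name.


LEFT JOIN keeps every row from books (the left table); where author_id has no match in authors, the author columns become NULL. Walk through each book:
  - book 1 (The Old House): author_id=4 -> matches Young
  - book 2 (Empty Rooms): author_id=3 -> matches Walker
  - book 3 (The Iron Gate): author_id=NULL, no match -> kept with NULL
  - book 4 (The Red Mountain): author_id=2 -> matches Carter
  - book 5 (The Last Train): author_id=4 -> matches Young
  - book 6 (River Crossing): author_id=1 -> matches Mitchell
  - book 7 (The Blue Door): author_id=3 -> matches Walker
  - book 8 (Distant Shores): author_id=2 -> matches Carter
  - book 9 (Midnight Sun): author_id=2 -> matches Carter
All 9 rows appear; 1 has NULL author.

SQL:
SELECT a.title, b.name AS author
FROM books a
LEFT JOIN authors b ON a.author_id = b.id

Result:
title            | author  
-----------------+---------
The Old House    | Young   
Empty Rooms      | Walker  
The Iron Gate    | NULL    
The Red Mountain | Carter  
The Last Train   | Young   
River Crossing   | Mitchell
The Blue Door    | Walker  
Distant Shores   | Carter  
Midnight Sun     | Carter  


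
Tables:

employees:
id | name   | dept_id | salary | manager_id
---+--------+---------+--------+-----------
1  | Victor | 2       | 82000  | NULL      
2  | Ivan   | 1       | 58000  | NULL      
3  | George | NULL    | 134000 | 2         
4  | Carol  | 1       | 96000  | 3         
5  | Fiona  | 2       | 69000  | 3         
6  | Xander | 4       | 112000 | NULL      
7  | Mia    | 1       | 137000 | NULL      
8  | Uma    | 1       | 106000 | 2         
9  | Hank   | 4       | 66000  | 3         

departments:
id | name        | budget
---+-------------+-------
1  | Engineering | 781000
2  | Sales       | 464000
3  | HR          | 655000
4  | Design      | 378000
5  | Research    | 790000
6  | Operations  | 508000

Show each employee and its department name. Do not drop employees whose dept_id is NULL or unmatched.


LEFT JOIN keeps every row from employees (the left table); where dept_id has no match in departments, the department columns become NULL. Walk through each employee:
  - employee 1 (Victor): dept_id=2 -> matches Sales
  - employee 2 (Ivan): dept_id=1 -> matches Engineering
  - employee 3 (George): dept_id=NULL, no match -> kept with NULL
  - employee 4 (Carol): dept_id=1 -> matches Engineering
  - employee 5 (Fiona): dept_id=2 -> matches Sales
  - employee 6 (Xander): dept_id=4 -> matches Design
  - employee 7 (Mia): dept_id=1 -> matches Engineering
  - employee 8 (Uma): dept_id=1 -> matches Engineering
  - employee 9 (Hank): dept_id=4 -> matches Design
All 9 rows appear; 1 has NULL department.

SQL:
SELECT a.name, b.name AS department
FROM employees a
LEFT JOIN departments b ON a.dept_id = b.id

Result:
name   | department 
-------+------------
Victor | Sales      
Ivan   | Engineering
George | NULL       
Carol  | Engineering
Fiona  | Sales      
Xander | Design     
Mia    | Engineering
Uma    | Engineering
Hank   | Design     


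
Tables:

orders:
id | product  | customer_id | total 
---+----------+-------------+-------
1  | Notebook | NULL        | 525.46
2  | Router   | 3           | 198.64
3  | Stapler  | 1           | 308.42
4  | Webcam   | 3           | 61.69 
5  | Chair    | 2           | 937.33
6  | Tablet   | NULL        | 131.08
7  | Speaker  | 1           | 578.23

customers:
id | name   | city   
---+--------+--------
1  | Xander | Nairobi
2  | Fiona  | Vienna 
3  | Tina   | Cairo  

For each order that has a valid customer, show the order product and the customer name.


INNER JOIN keeps only orders rows whose customer_id matches an id in customers. Walk through each order:
  - order 1 (Notebook): customer_id=NULL, no match -> dropped
  - order 2 (Router): customer_id=3 -> matches Tina
  - order 3 (Stapler): customer_id=1 -> matches Xander
  - order 4 (Webcam): customer_id=3 -> matches Tina
  - order 5 (Chair): customer_id=2 -> matches Fiona
  - order 6 (Tablet): customer_id=NULL, no match -> dropped
  - order 7 (Speaker): customer_id=1 -> matches Xander
So 2 of 7 rows are dropped.

SQL:
SELECT a.product, b.name AS customer
FROM orders a
INNER JOIN customers b ON a.customer_id = b.id

Result:
product | customer
--------+---------
Router  | Tina    
Stapler | Xander  
Webcam  | Tina    
Chair   | Fiona   
Speaker | Xander  


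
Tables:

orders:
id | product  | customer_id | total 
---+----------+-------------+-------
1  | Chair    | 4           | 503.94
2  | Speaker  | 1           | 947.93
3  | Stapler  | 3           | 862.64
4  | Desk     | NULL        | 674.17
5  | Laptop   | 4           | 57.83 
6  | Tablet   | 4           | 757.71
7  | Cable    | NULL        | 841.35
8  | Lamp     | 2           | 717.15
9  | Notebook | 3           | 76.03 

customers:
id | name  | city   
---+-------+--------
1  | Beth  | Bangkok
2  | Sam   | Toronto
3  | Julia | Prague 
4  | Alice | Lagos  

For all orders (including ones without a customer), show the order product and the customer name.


LEFT JOIN keeps every row from orders (the left table); where customer_id has no match in customers, the customer columns become NULL. Walk through each order:
  - order 1 (Chair): customer_id=4 -> matches Alice
  - order 2 (Speaker): customer_id=1 -> matches Beth
  - order 3 (Stapler): customer_id=3 -> matches Julia
  - order 4 (Desk): customer_id=NULL, no match -> kept with NULL
  - order 5 (Laptop): customer_id=4 -> matches Alice
  - order 6 (Tablet): customer_id=4 -> matches Alice
  - order 7 (Cable): customer_id=NULL, no match -> kept with NULL
  - order 8 (Lamp): customer_id=2 -> matches Sam
  - order 9 (Notebook): customer_id=3 -> matches Julia
All 9 rows appear; 2 have NULL customer.

SQL:
SELECT a.product, b.name AS customer
FROM orders a
LEFT JOIN customers b ON a.customer_id = b.id

Result:
product  | customer
---------+---------
Chair    | Alice   
Speaker  | Beth    
Stapler  | Julia   
Desk     | NULL    
Laptop   | Alice   
Tablet   | Alice   
Cable    | NULL    
Lamp     | Sam     
Notebook | Julia   


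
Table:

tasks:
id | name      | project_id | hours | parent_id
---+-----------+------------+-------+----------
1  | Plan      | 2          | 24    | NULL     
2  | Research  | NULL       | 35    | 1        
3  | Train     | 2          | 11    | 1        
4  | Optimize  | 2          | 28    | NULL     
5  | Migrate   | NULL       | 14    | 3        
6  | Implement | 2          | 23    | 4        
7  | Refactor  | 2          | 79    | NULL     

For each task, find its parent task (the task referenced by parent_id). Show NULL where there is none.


This is a self-join: tasks is joined to a second copy of itself, matching each row's parent_id to another row's id. Use LEFT JOIN so rows with parent_id=NULL are kept.
  - task 1 (Plan): parent_id=NULL -> NULL
  - task 2 (Research): parent_id=1 -> Plan
  - task 3 (Train): parent_id=1 -> Plan
  - task 4 (Optimize): parent_id=NULL -> NULL
  - task 5 (Migrate): parent_id=3 -> Train
  - task 6 (Implement): parent_id=4 -> Optimize
  - task 7 (Refactor): parent_id=NULL -> NULL

SQL:
SELECT a.name AS item, b.name AS parent
FROM tasks a
LEFT JOIN tasks b ON a.parent_id = b.id

Result:
item      | parent  
----------+---------
Plan      | NULL    
Research  | Plan    
Train     | Plan    
Optimize  | NULL    
Migrate   | Train   
Implement | Optimize
Refactor  | NULL    


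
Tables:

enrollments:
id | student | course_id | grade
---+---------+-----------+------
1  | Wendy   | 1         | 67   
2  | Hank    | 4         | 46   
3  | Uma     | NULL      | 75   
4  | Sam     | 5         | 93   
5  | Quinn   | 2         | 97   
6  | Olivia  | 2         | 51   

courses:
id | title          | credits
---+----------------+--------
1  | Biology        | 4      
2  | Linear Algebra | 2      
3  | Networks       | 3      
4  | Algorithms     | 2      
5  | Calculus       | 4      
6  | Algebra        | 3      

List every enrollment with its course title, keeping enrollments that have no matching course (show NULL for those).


LEFT JOIN keeps every row from enrollments (the left table); where course_id has no match in courses, the course columns become NULL. Walk through each enrollment:
  - enrollment 1 (Wendy): course_id=1 -> matches Biology
  - enrollment 2 (Hank): course_id=4 -> matches Algorithms
  - enrollment 3 (Uma): course_id=NULL, no match -> kept with NULL
  - enrollment 4 (Sam): course_id=5 -> matches Calculus
  - enrollment 5 (Quinn): course_id=2 -> matches Linear Algebra
  - enrollment 6 (Olivia): course_id=2 -> matches Linear Algebra
All 6 rows appear; 1 has NULL course.

SQL:
SELECT a.student, b.title AS course
FROM enrollments a
LEFT JOIN courses b ON a.course_id = b.id

Result:
student | course        
--------+---------------
Wendy   | Biology       
Hank    | Algorithms    
Uma     | NULL          
Sam     | Calculus      
Quinn   | Linear Algebra
Olivia  | Linear Algebra


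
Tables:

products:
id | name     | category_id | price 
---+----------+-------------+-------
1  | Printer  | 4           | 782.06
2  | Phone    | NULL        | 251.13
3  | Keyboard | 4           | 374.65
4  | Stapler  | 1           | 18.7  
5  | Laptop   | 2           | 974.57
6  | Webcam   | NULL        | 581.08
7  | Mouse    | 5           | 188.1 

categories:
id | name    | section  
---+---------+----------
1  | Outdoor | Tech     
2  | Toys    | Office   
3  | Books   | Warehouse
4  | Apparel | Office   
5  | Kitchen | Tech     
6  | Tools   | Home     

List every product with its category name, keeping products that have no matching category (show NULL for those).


LEFT JOIN keeps every row from products (the left table); where category_id has no match in categories, the category columns become NULL. Walk through each product:
  - product 1 (Printer): category_id=4 -> matches Apparel
  - product 2 (Phone): category_id=NULL, no match -> kept with NULL
  - product 3 (Keyboard): category_id=4 -> matches Apparel
  - product 4 (Stapler): category_id=1 -> matches Outdoor
  - product 5 (Laptop): category_id=2 -> matches Toys
  - product 6 (Webcam): category_id=NULL, no match -> kept with NULL
  - product 7 (Mouse): category_id=5 -> matches Kitchen
All 7 rows appear; 2 have NULL category.

SQL:
SELECT a.name, b.name AS category
FROM products a
LEFT JOIN categories b ON a.category_id = b.id

Result:
name     | category
---------+---------
Printer  | Apparel 
Phone    | NULL    
Keyboard | Apparel 
Stapler  | Outdoor 
Laptop   | Toys    
Webcam   | NULL    
Mouse    | Kitchen 


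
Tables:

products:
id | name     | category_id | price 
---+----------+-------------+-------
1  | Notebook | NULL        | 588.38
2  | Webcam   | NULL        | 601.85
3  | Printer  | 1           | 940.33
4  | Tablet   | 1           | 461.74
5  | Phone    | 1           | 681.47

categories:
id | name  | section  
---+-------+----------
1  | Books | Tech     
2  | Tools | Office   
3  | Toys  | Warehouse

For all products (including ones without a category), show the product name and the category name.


LEFT JOIN keeps every row from products (the left table); where category_id has no match in categories, the category columns become NULL. Walk through each product:
  - product 1 (Notebook): category_id=NULL, no match -> kept with NULL
  - product 2 (Webcam): category_id=NULL, no match -> kept with NULL
  - product 3 (Printer): category_id=1 -> matches Books
  - product 4 (Tablet): category_id=1 -> matches Books
  - product 5 (Phone): category_id=1 -> matches Books
All 5 rows appear; 2 have NULL category.

SQL:
SELECT a.name, b.name AS category
FROM products a
LEFT JOIN categories b ON a.category_id = b.id

Result:
name     | category
---------+---------
Notebook | NULL    
Webcam   | NULL    
Printer  | Books   
Tablet   | Books   
Phone    | Books   


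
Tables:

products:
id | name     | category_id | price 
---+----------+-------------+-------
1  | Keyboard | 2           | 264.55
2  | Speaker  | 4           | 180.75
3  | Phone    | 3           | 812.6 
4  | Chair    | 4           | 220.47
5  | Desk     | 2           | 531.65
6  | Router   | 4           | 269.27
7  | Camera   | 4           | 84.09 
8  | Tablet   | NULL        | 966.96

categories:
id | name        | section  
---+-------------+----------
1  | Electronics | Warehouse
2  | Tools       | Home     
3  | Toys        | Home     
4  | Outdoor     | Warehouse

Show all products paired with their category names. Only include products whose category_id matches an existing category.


INNER JOIN keeps only products rows whose category_id matches an id in categories. Walk through each product:
  - product 1 (Keyboard): category_id=2 -> matches Tools
  - product 2 (Speaker): category_id=4 -> matches Outdoor
  - product 3 (Phone): category_id=3 -> matches Toys
  - product 4 (Chair): category_id=4 -> matches Outdoor
  - product 5 (Desk): category_id=2 -> matches Tools
  - product 6 (Router): category_id=4 -> matches Outdoor
  - product 7 (Camera): category_id=4 -> matches Outdoor
  - product 8 (Tablet): category_id=NULL, no match -> dropped
So 1 of 8 rows is dropped.

SQL:
SELECT a.name, b.name AS category
FROM products a
INNER JOIN categories b ON a.category_id = b.id

Result:
name     | category
---------+---------
Keyboard | Tools   
Speaker  | Outdoor 
Phone    | Toys    
Chair    | Outdoor 
Desk     | Tools   
Router   | Outdoor 
Camera   | Outdoor 


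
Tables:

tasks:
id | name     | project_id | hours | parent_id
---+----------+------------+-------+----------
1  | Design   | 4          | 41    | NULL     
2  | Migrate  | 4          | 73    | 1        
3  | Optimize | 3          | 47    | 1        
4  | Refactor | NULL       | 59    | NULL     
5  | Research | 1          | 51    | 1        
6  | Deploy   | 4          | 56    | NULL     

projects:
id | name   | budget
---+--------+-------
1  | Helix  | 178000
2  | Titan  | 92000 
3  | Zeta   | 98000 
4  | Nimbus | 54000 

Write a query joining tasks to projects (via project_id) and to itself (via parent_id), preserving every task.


Two LEFT JOINs from the same base table tasks: one to projects via project_id, one to tasks itself via parent_id. Both are LEFT so every task is preserved.
Match against projects:
  - task 1 (Design): project_id=4 -> matches Nimbus
  - task 2 (Migrate): project_id=4 -> matches Nimbus
  - task 3 (Optimize): project_id=3 -> matches Zeta
  - task 4 (Refactor): project_id=NULL, no match -> kept with NULL
  - task 5 (Research): project_id=1 -> matches Helix
  - task 6 (Deploy): project_id=4 -> matches Nimbus
Match against tasks (self):
  - task 1 (Design): parent_id=NULL -> NULL
  - task 2 (Migrate): parent_id=1 -> Design
  - task 3 (Optimize): parent_id=1 -> Design
  - task 4 (Refactor): parent_id=NULL -> NULL
  - task 5 (Research): parent_id=1 -> Design
  - task 6 (Deploy): parent_id=NULL -> NULL

SQL:
SELECT a.name, b.name AS project, c.name AS parent
FROM tasks a
LEFT JOIN projects b ON a.project_id = b.id
LEFT JOIN tasks c ON a.parent_id = c.id

Result:
name     | project | parent
---------+---------+-------
Design   | Nimbus  | NULL  
Migrate  | Nimbus  | Design
Optimize | Zeta    | Design
Refactor | NULL    | NULL  
Research | Helix   | Design
Deploy   | Nimbus  | NULL  
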